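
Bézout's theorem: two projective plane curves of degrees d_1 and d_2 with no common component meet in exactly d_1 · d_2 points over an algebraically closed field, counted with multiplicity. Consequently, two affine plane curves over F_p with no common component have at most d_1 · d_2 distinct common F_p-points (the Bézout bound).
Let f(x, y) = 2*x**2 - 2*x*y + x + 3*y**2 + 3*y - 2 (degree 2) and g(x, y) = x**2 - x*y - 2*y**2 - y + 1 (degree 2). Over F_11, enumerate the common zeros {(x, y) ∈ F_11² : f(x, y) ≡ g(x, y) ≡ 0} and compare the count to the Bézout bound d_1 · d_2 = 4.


Common zeros: ∅; count = 0; Bézout bound = 4.

deg(f) = 2, deg(g) = 2, so Bézout bound = 4.
Scan x ∈ F_11. For each x, list the y ∈ F_11 with f(x, y) ≡ 0 and those with g(x, y) ≡ 0 (mod 11); the common zeros in that column are the intersection.
  x = 0: f ≡ 0 at y ∈ {5}; g ≡ 0 at y ∈ {6, 10}; common: ∅.
  x = 1: f ≡ 0 at y ∈ {9}; g ≡ 0 at y ∈ {3, 7}; common: ∅.
  x = 2: f ≡ 0 at y ∈ {6, 9}; g ≡ 0 at y ∈ {1, 3}; common: ∅.
  x = 3: f ≡ 0 at y ∈ {4, 8}; g ≡ 0 at y ∈ ∅; common: ∅.
  x = 4: f ≡ 0 at y ∈ ∅; g ≡ 0 at y ∈ ∅; common: ∅.
  x = 5: f ≡ 0 at y ∈ ∅; g ≡ 0 at y ∈ ∅; common: ∅.
  x = 6: f ≡ 0 at y ∈ {4, 10}; g ≡ 0 at y ∈ {6, 7}; common: ∅.
  x = 7: f ≡ 0 at y ∈ ∅; g ≡ 0 at y ∈ ∅; common: ∅.
  x = 8: f ≡ 0 at y ∈ ∅; g ≡ 0 at y ∈ ∅; common: ∅.
  x = 9: f ≡ 0 at y ∈ {6, 10}; g ≡ 0 at y ∈ ∅; common: ∅.
  x = 10: f ≡ 0 at y ∈ {5, 8}; g ≡ 0 at y ∈ {1, 10}; common: ∅.
Collecting: common zeros = ∅, so the count is 0.
Comparison with the Bézout bound: 0 ≤ 4 = deg(f)·deg(g), as expected for curves with no common component (the affine F_11-count falls short of the bound because intersections may lie at infinity, over extension fields, or carry multiplicity).


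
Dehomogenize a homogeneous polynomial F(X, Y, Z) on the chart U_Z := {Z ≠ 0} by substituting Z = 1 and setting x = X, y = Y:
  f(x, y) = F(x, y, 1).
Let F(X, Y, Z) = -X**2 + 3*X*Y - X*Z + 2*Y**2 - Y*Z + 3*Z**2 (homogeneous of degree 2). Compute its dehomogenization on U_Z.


f(x, y) = -x**2 + 3*x*y - x + 2*y**2 - y + 3

On U_Z we set Z = 1. Each monomial c·X^i·Y^j·Z^k in F becomes c·x^i·y^j·1^k = c·x^i·y^j.
Substituting Z = 1: F(X, Y, 1) = -x**2 + 3*x*y - x + 2*y**2 - y + 3.
Note: deg(f) ≤ deg(F) = 2; strict inequality happens when F is divisible by Z (lost terms).


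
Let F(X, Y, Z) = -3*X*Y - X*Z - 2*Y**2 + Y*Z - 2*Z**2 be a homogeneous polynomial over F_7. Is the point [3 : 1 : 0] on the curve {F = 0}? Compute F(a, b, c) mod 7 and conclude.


F(3,1,0) ≡ 3 (mod 7); P is NOT on the curve.

Evaluate F(3, 1, 0) term-by-term (mod 7).
  -3*X*Y ↦ -3·3·1·1 = -9
  -X*Z ↦ -1·3·1·0 = 0
  -2*Y**2 ↦ -2·1·1·1 = -2
  Y*Z ↦ 1·1·1·0 = 0
  -2*Z**2 ↦ -2·1·1·0 = 0
Sum: F(3, 1, 0) = (-9) + (0) + (-2) + (0) + (0) = -11.
Reducing mod 7: -11 ≡ 3 (mod 7).
Since F(a, b, c) ≡ 3 ≠ 0 (mod 7), P does NOT lie on the curve.


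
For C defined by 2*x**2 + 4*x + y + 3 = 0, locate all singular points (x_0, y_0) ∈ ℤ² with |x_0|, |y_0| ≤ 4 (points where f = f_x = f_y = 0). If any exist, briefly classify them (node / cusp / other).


No singular points in the scanned grid; C is smooth there.

Compute partial derivatives:
  f_x = 4*x + 4.
  f_y = 1.
f_y = 1 is a nonzero constant, so f_y never vanishes: no point (x, y) can satisfy f = f_x = f_y = 0. In particular no (x, y) ∈ {−4, ..., 4}² is singular; the curve is smooth.


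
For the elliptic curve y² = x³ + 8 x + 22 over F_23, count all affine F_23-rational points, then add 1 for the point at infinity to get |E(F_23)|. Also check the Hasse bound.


Affine points = {(1, 10), (1, 13), (2, 0), (3, 2), (3, 21), (4, 7), (4, 16), (5, 7), (5, 16), (8, 0), (9, 8), (9, 15), (12, 11), (12, 12), (13, 0), (14, 7), (14, 16), (18, 8), (18, 15), (19, 8), (19, 15), (22, 6), (22, 17)}; affine count = 23; |E(F_23)| = 24.

Discriminant check: Δ ∝ 4a³ + 27b² = 4·8³ + 27·22² = 4·512 + 27·484 ≡ 5 (mod 23). Nonzero ⇒ E is nonsingular.
For each x ∈ F_23, compute rhs = x³ + 8·x + 22 mod 23, then count y ∈ F_23 with y² ≡ rhs.
  x = 0: rhs = 22, matching y values: none (0 points).
  x = 1: rhs = 8, matching y values: 10, 13 (2 points).
  x = 2: rhs = 0, matching y values: 0 (1 points).
  x = 3: rhs = 4, matching y values: 2, 21 (2 points).
  x = 4: rhs = 3, matching y values: 7, 16 (2 points).
  x = 5: rhs = 3, matching y values: 7, 16 (2 points).
  x = 6: rhs = 10, matching y values: none (0 points).
  x = 7: rhs = 7, matching y values: none (0 points).
  x = 8: rhs = 0, matching y values: 0 (1 points).
  x = 9: rhs = 18, matching y values: 8, 15 (2 points).
  x = 10: rhs = 21, matching y values: none (0 points).
  x = 11: rhs = 15, matching y values: none (0 points).
  x = 12: rhs = 6, matching y values: 11, 12 (2 points).
  x = 13: rhs = 0, matching y values: 0 (1 points).
  x = 14: rhs = 3, matching y values: 7, 16 (2 points).
  x = 15: rhs = 21, matching y values: none (0 points).
  x = 16: rhs = 14, matching y values: none (0 points).
  x = 17: rhs = 11, matching y values: none (0 points).
  x = 18: rhs = 18, matching y values: 8, 15 (2 points).
  x = 19: rhs = 18, matching y values: 8, 15 (2 points).
  x = 20: rhs = 17, matching y values: none (0 points).
  x = 21: rhs = 21, matching y values: none (0 points).
  x = 22: rhs = 13, matching y values: 6, 17 (2 points).
Total affine count: 23.
Full point count |E(F_23)| = 23 + 1 = 24.
Hasse bound: |24 − (23+1)| = |0| = 0 ≤ 2√23 ≈ 9.5917 ✓.


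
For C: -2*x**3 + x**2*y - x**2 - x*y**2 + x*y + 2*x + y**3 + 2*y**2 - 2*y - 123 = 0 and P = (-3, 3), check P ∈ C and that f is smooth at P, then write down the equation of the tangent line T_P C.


Tangent line at P: -70*x + 61*y - 393 = 0.

Step 1: f(-3, 3) = 0, so P lies on C.
Step 2: partial derivatives
  f_x(x, y) = -6*x**2 + 2*x*y - 2*x - y**2 + y + 2, f_y(x, y) = x**2 - 2*x*y + x + 3*y**2 + 4*y - 2.
  f_x(P) = -70, f_y(P) = 61 (gradient nonzero, so P is smooth).
Step 3: tangent line at P: -70·(x − -3) + 61·(y − 3) = 0.
Expanding: -70*x + 61*y - 393 = 0.


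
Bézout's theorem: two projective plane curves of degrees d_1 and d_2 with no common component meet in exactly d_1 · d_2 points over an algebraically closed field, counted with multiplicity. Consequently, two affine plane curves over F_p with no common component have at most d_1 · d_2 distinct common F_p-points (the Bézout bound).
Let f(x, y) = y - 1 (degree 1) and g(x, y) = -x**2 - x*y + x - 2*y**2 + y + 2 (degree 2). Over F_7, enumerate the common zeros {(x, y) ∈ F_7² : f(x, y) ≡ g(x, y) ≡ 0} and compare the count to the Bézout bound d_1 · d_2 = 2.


Common zeros: {(1, 1), (6, 1)}; count = 2; Bézout bound = 2.

deg(f) = 1, deg(g) = 2, so Bézout bound = 2.
Scan x ∈ F_7. For each x, list the y ∈ F_7 with f(x, y) ≡ 0 and those with g(x, y) ≡ 0 (mod 7); the common zeros in that column are the intersection.
  x = 0: f ≡ 0 at y ∈ {1}; g ≡ 0 at y ∈ ∅; common: ∅.
  x = 1: f ≡ 0 at y ∈ {1}; g ≡ 0 at y ∈ {1, 6}; common: {1}.
  x = 2: f ≡ 0 at y ∈ {1}; g ≡ 0 at y ∈ {0, 3}; common: ∅.
  x = 3: f ≡ 0 at y ∈ {1}; g ≡ 0 at y ∈ {3}; common: ∅.
  x = 4: f ≡ 0 at y ∈ {1}; g ≡ 0 at y ∈ ∅; common: ∅.
  x = 5: f ≡ 0 at y ∈ {1}; g ≡ 0 at y ∈ ∅; common: ∅.
  x = 6: f ≡ 0 at y ∈ {1}; g ≡ 0 at y ∈ {0, 1}; common: {1}.
Collecting: common zeros = {(1, 1), (6, 1)}, so the count is 2.
Comparison with the Bézout bound: 2 ≤ 2 = deg(f)·deg(g), as expected for curves with no common component (the bound is attained).


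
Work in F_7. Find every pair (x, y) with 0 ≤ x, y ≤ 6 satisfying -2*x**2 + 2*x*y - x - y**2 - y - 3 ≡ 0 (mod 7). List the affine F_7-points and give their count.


Affine F_7-points: {(6, 2)}; count = 1.

For each of the 49 pairs (x, y) ∈ F_7², evaluate f(x, y) mod 7. Record the zeros.
  x = 0: [0↦4, 1↦2, 2↦5, 3↦6, 4↦5, 5↦2, 6↦4]  zeros at y ∈ ∅
  x = 1: [0↦1, 1↦1, 2↦6, 3↦2, 4↦3, 5↦2, 6↦6]  zeros at y ∈ ∅
  x = 2: [0↦1, 1↦3, 2↦3, 3↦1, 4↦4, 5↦5, 6↦4]  zeros at y ∈ ∅
  x = 3: [0↦4, 1↦1, 2↦3, 3↦3, 4↦1, 5↦4, 6↦5]  zeros at y ∈ ∅
  x = 4: [0↦3, 1↦2, 2↦6, 3↦1, 4↦1, 5↦6, 6↦2]  zeros at y ∈ ∅
  x = 5: [0↦5, 1↦6, 2↦5, 3↦2, 4↦4, 5↦4, 6↦2]  zeros at y ∈ ∅
  x = 6: [0↦3, 1↦6, 2↦0, 3↦6, 4↦3, 5↦5, 6↦5]  zeros at y ∈ {2}
Collecting zeros: affine points = {(6, 2)}.
Total count |C(F_7)_aff| = 1.


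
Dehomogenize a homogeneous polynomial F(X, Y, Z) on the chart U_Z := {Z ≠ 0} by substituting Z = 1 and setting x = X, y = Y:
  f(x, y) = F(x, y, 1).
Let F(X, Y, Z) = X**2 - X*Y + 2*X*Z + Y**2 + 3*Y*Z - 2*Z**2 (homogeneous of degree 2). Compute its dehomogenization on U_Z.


f(x, y) = x**2 - x*y + 2*x + y**2 + 3*y - 2

On U_Z we set Z = 1. Each monomial c·X^i·Y^j·Z^k in F becomes c·x^i·y^j·1^k = c·x^i·y^j.
Substituting Z = 1: F(X, Y, 1) = x**2 - x*y + 2*x + y**2 + 3*y - 2.
Note: deg(f) ≤ deg(F) = 2; strict inequality happens when F is divisible by Z (lost terms).


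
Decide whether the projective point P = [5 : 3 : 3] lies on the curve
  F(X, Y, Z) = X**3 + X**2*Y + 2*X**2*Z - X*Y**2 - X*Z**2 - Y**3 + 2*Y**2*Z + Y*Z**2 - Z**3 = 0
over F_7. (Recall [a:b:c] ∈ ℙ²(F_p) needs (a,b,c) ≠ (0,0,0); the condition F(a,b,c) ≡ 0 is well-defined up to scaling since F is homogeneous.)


F(5,3,3) ≡ 0 (mod 7); P is on the curve.

Evaluate F(5, 3, 3) term-by-term (mod 7).
  X**3 ↦ 1·125·1·1 = 125
  X**2*Y ↦ 1·25·3·1 = 75
  2*X**2*Z ↦ 2·25·1·3 = 150
  -X*Y**2 ↦ -1·5·9·1 = -45
  -X*Z**2 ↦ -1·5·1·9 = -45
  -Y**3 ↦ -1·1·27·1 = -27
  2*Y**2*Z ↦ 2·1·9·3 = 54
  Y*Z**2 ↦ 1·1·3·9 = 27
  -Z**3 ↦ -1·1·1·27 = -27
Sum: F(5, 3, 3) = (125) + (75) + (150) + (-45) + (-45) + (-27) + (54) + (27) + (-27) = 287.
Reducing mod 7: 287 ≡ 0 (mod 7).
Since F(a, b, c) ≡ 0 (mod 7), P lies on the curve.


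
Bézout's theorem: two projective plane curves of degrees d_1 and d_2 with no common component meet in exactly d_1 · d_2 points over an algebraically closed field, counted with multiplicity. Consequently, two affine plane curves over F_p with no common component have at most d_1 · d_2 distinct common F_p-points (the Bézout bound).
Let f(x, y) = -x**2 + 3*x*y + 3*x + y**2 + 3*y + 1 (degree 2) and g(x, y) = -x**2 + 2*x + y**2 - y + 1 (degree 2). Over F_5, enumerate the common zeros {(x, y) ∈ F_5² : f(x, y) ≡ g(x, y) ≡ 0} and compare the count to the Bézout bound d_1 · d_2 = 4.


Common zeros: {(3, 4)}; count = 1; Bézout bound = 4.

deg(f) = 2, deg(g) = 2, so Bézout bound = 4.
Scan x ∈ F_5. For each x, list the y ∈ F_5 with f(x, y) ≡ 0 and those with g(x, y) ≡ 0 (mod 5); the common zeros in that column are the intersection.
  x = 0: f ≡ 0 at y ∈ {1}; g ≡ 0 at y ∈ ∅; common: ∅.
  x = 1: f ≡ 0 at y ∈ {1, 3}; g ≡ 0 at y ∈ ∅; common: ∅.
  x = 2: f ≡ 0 at y ∈ {2, 4}; g ≡ 0 at y ∈ ∅; common: ∅.
  x = 3: f ≡ 0 at y ∈ {4}; g ≡ 0 at y ∈ {2, 4}; common: {4}.
  x = 4: f ≡ 0 at y ∈ ∅; g ≡ 0 at y ∈ {2, 4}; common: ∅.
Collecting: common zeros = {(3, 4)}, so the count is 1.
Comparison with the Bézout bound: 1 ≤ 4 = deg(f)·deg(g), as expected for curves with no common component (the affine F_5-count falls short of the bound because intersections may lie at infinity, over extension fields, or carry multiplicity).


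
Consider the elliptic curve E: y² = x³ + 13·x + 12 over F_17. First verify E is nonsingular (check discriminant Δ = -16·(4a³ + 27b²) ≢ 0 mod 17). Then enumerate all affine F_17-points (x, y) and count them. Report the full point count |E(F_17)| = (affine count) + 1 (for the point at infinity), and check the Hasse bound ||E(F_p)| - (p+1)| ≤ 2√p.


Affine points = {(1, 3), (1, 14), (4, 3), (4, 14), (5, 7), (5, 10), (6, 0), (7, 2), (7, 15), (8, 4), (8, 13), (9, 5), (9, 12), (12, 3), (12, 14), (13, 7), (13, 10), (16, 7), (16, 10)}; affine count = 19; |E(F_17)| = 20.

Discriminant check: Δ ∝ 4a³ + 27b² = 4·13³ + 27·12² = 4·2197 + 27·144 ≡ 11 (mod 17). Nonzero ⇒ E is nonsingular.
For each x ∈ F_17, compute rhs = x³ + 13·x + 12 mod 17, then count y ∈ F_17 with y² ≡ rhs.
  x = 0: rhs = 12, matching y values: none (0 points).
  x = 1: rhs = 9, matching y values: 3, 14 (2 points).
  x = 2: rhs = 12, matching y values: none (0 points).
  x = 3: rhs = 10, matching y values: none (0 points).
  x = 4: rhs = 9, matching y values: 3, 14 (2 points).
  x = 5: rhs = 15, matching y values: 7, 10 (2 points).
  x = 6: rhs = 0, matching y values: 0 (1 points).
  x = 7: rhs = 4, matching y values: 2, 15 (2 points).
  x = 8: rhs = 16, matching y values: 4, 13 (2 points).
  x = 9: rhs = 8, matching y values: 5, 12 (2 points).
  x = 10: rhs = 3, matching y values: none (0 points).
  x = 11: rhs = 7, matching y values: none (0 points).
  x = 12: rhs = 9, matching y values: 3, 14 (2 points).
  x = 13: rhs = 15, matching y values: 7, 10 (2 points).
  x = 14: rhs = 14, matching y values: none (0 points).
  x = 15: rhs = 12, matching y values: none (0 points).
  x = 16: rhs = 15, matching y values: 7, 10 (2 points).
Total affine count: 19.
Full point count |E(F_17)| = 19 + 1 = 20.
Hasse bound: |20 − (17+1)| = |2| = 2 ≤ 2√17 ≈ 8.2462 ✓.


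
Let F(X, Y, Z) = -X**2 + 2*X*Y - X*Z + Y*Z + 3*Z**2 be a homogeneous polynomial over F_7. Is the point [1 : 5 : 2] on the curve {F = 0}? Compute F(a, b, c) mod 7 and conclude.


F(1,5,2) ≡ 1 (mod 7); P is NOT on the curve.

Evaluate F(1, 5, 2) term-by-term (mod 7).
  -X**2 ↦ -1·1·1·1 = -1
  2*X*Y ↦ 2·1·5·1 = 10
  -X*Z ↦ -1·1·1·2 = -2
  Y*Z ↦ 1·1·5·2 = 10
  3*Z**2 ↦ 3·1·1·4 = 12
Sum: F(1, 5, 2) = (-1) + (10) + (-2) + (10) + (12) = 29.
Reducing mod 7: 29 ≡ 1 (mod 7).
Since F(a, b, c) ≡ 1 ≠ 0 (mod 7), P does NOT lie on the curve.


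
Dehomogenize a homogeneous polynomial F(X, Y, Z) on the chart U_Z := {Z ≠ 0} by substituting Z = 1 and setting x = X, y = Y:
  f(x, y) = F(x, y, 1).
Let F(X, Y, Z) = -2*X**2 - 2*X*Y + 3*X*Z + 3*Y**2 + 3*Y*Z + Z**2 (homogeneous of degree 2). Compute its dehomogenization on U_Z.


f(x, y) = -2*x**2 - 2*x*y + 3*x + 3*y**2 + 3*y + 1

On U_Z we set Z = 1. Each monomial c·X^i·Y^j·Z^k in F becomes c·x^i·y^j·1^k = c·x^i·y^j.
Substituting Z = 1: F(X, Y, 1) = -2*x**2 - 2*x*y + 3*x + 3*y**2 + 3*y + 1.
Note: deg(f) ≤ deg(F) = 2; strict inequality happens when F is divisible by Z (lost terms).


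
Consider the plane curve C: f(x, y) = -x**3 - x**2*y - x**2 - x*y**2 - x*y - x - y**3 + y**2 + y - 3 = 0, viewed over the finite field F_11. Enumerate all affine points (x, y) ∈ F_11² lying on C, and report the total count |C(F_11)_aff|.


Affine F_11-points: {(3, 6), (3, 8), (4, 1), (4, 3), (4, 4), (5, 3), (5, 5), (5, 10), (6, 1), (7, 8), (7, 9), (7, 10), (9, 3), (10, 1), (10, 2), (10, 10)}; count = 16.

For each of the 121 pairs (x, y) ∈ F_11², evaluate f(x, y) mod 11. Record the zeros.
  x = 0: [0↦8, 1↦9, 2↦6, 3↦4, 4↦8, 5↦1, 6↦10, 7↦7, 8↦8, 9↦7, 10↦9]  zeros at y ∈ ∅
  x = 1: [0↦5, 1↦3, 2↦6, 3↦8, 4↦3, 5↦7, 6↦3, 7↦7, 8↦2, 9↦4, 10↦7]  zeros at y ∈ ∅
  x = 2: [0↦5, 1↦9, 2↦5, 3↦9, 4↦4, 5↦6, 6↦9, 7↦7, 8↦5, 9↦8, 10↦10]  zeros at y ∈ ∅
  x = 3: [0↦2, 1↦10, 2↦8, 3↦1, 4↦5, 5↦3, 6↦0, 7↦1, 8↦0, 9↦2, 10↦1]  zeros at y ∈ {6, 8}
  x = 4: [0↦1, 1↦0, 2↦9, 3↦0, 4↦0, 5↦3, 6↦3, 7↦5, 8↦3, 9↦2, 10↦7]  zeros at y ∈ {1, 3, 4}
  x = 5: [0↦7, 1↦6, 2↦2, 3↦0, 4↦5, 5↦0, 6↦1, 7↦2, 8↦8, 9↦2, 10↦0]  zeros at y ∈ {3, 5, 10}
  x = 6: [0↦3, 1↦0, 2↦3, 3↦6, 4↦3, 5↦10, 6↦10, 7↦8, 8↦9, 9↦7, 10↦7]  zeros at y ∈ {1}
  x = 7: [0↦5, 1↦9, 2↦6, 3↦1, 4↦10, 5↦5, 6↦2, 7↦6, 8↦0, 9↦0, 10↦0]  zeros at y ∈ {8, 9, 10}
  x = 8: [0↦7, 1↦5, 2↦5, 3↦1, 4↦9, 5↦1, 6↦4, 7↦1, 8↦8, 9↦8, 10↦6]  zeros at y ∈ ∅
  x = 9: [0↦3, 1↦4, 2↦5, 3↦0, 4↦5, 5↦3, 6↦10, 7↦9, 8↦5, 9↦3, 10↦8]  zeros at y ∈ {3}
  x = 10: [0↦9, 1↦0, 2↦0, 3↦3, 4↦3, 5↦5, 6↦3, 7↦2, 8↦7, 9↦1, 10↦0]  zeros at y ∈ {1, 2, 10}
Collecting zeros: affine points = {(3, 6), (3, 8), (4, 1), (4, 3), (4, 4), (5, 3), (5, 5), (5, 10), (6, 1), (7, 8), (7, 9), (7, 10), (9, 3), (10, 1), (10, 2), (10, 10)}.
Total count |C(F_11)_aff| = 16.


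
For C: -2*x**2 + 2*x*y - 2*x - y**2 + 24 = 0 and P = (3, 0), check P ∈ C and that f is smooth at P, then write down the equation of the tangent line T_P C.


Tangent line at P: -14*x + 6*y + 42 = 0.

Step 1: f(3, 0) = 0, so P lies on C.
Step 2: partial derivatives
  f_x(x, y) = -4*x + 2*y - 2, f_y(x, y) = 2*x - 2*y.
  f_x(P) = -14, f_y(P) = 6 (gradient nonzero, so P is smooth).
Step 3: tangent line at P: -14·(x − 3) + 6·(y − 0) = 0.
Expanding: -14*x + 6*y + 42 = 0.


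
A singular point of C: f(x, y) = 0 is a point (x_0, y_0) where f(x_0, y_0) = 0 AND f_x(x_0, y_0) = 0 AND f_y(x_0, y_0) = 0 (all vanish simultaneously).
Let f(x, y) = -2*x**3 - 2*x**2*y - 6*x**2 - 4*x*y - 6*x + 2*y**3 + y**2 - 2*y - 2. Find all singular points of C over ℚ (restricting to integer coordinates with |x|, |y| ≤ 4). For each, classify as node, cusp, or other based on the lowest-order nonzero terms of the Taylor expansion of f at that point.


Singular points: {(-1, 0)}; classification: cusp.

Compute partial derivatives:
  f_x = -6*x**2 - 4*x*y - 12*x - 4*y - 6.
  f_y = -2*x**2 - 4*x + 6*y**2 + 2*y - 2.
Scan x_0 ∈ {−4, ..., 4}. For each x_0, f_y(x_0, y) is a polynomial in y; find its integer roots y ∈ {−4, ..., 4}, then test f_x and f at those candidates.
  x = -4: f_y(-4, y) = 6*y**2 + 2*y - 18; no integer root y with |y| ≤ 4.
  x = -3: f_y(-3, y) = 6*y**2 + 2*y - 8; vanishes at y ∈ {1}. (-3, 1): f_x = -16 ≠ 0.
  x = -2: f_y(-2, y) = 6*y**2 + 2*y - 2; no integer root y with |y| ≤ 4.
  x = -1: f_y(-1, y) = 6*y**2 + 2*y; vanishes at y ∈ {0}. (-1, 0): f_x = 0, f = 0 — SINGULAR.
  x = 0: f_y(0, y) = 6*y**2 + 2*y - 2; no integer root y with |y| ≤ 4.
  x = 1: f_y(1, y) = 6*y**2 + 2*y - 8; vanishes at y ∈ {1}. (1, 1): f_x = -32 ≠ 0.
  x = 2: f_y(2, y) = 6*y**2 + 2*y - 18; no integer root y with |y| ≤ 4.
  x = 3: f_y(3, y) = 6*y**2 + 2*y - 32; no integer root y with |y| ≤ 4.
  x = 4: f_y(4, y) = 6*y**2 + 2*y - 50; no integer root y with |y| ≤ 4.
Only singular point on the grid: (-1, 0).
Classify: substitute x = -1 + u, y = 0 + v and expand: f = -2*u**3 - 2*u**2*v + 2*v**3 + v**2.
No constant or linear terms (consistent with a singular point). Quadratic part: v**2. Cubic part: -2*u**3 - 2*u**2*v + 2*v**3.
The quadratic part v**2 is a perfect square, so there is a single (double) tangent line v = 0, i.e. y = 0. Restricting the cubic part to that line (v = 0) leaves -2*u**3 ≠ 0, so f is not divisible by v and the branch is v² ≈ 2*u**3 to lowest order — this is a cusp.
Classification: cusp.


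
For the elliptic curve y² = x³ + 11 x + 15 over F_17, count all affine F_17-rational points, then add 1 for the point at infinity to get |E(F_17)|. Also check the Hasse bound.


Affine points = {(0, 7), (0, 10), (4, 2), (4, 15), (5, 5), (5, 12), (6, 5), (6, 12), (13, 3), (13, 14), (15, 6), (15, 11)}; affine count = 12; |E(F_17)| = 13.

Discriminant check: Δ ∝ 4a³ + 27b² = 4·11³ + 27·15² = 4·1331 + 27·225 ≡ 9 (mod 17). Nonzero ⇒ E is nonsingular.
For each x ∈ F_17, compute rhs = x³ + 11·x + 15 mod 17, then count y ∈ F_17 with y² ≡ rhs.
  x = 0: rhs = 15, matching y values: 7, 10 (2 points).
  x = 1: rhs = 10, matching y values: none (0 points).
  x = 2: rhs = 11, matching y values: none (0 points).
  x = 3: rhs = 7, matching y values: none (0 points).
  x = 4: rhs = 4, matching y values: 2, 15 (2 points).
  x = 5: rhs = 8, matching y values: 5, 12 (2 points).
  x = 6: rhs = 8, matching y values: 5, 12 (2 points).
  x = 7: rhs = 10, matching y values: none (0 points).
  x = 8: rhs = 3, matching y values: none (0 points).
  x = 9: rhs = 10, matching y values: none (0 points).
  x = 10: rhs = 3, matching y values: none (0 points).
  x = 11: rhs = 5, matching y values: none (0 points).
  x = 12: rhs = 5, matching y values: none (0 points).
  x = 13: rhs = 9, matching y values: 3, 14 (2 points).
  x = 14: rhs = 6, matching y values: none (0 points).
  x = 15: rhs = 2, matching y values: 6, 11 (2 points).
  x = 16: rhs = 3, matching y values: none (0 points).
Total affine count: 12.
Full point count |E(F_17)| = 12 + 1 = 13.
Hasse bound: |13 − (17+1)| = |-5| = 5 ≤ 2√17 ≈ 8.2462 ✓.


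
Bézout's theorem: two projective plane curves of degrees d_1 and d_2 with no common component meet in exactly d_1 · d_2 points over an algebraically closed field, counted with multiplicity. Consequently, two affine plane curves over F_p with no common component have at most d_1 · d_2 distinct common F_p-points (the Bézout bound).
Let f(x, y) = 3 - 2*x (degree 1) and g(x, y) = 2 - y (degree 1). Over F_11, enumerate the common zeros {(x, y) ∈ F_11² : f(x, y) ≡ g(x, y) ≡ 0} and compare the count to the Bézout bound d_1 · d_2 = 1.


Common zeros: {(7, 2)}; count = 1; Bézout bound = 1.

deg(f) = 1, deg(g) = 1, so Bézout bound = 1.
Scan x ∈ F_11. For each x, list the y ∈ F_11 with f(x, y) ≡ 0 and those with g(x, y) ≡ 0 (mod 11); the common zeros in that column are the intersection.
  x = 0: f ≡ 0 at y ∈ ∅; g ≡ 0 at y ∈ {2}; common: ∅.
  x = 1: f ≡ 0 at y ∈ ∅; g ≡ 0 at y ∈ {2}; common: ∅.
  x = 2: f ≡ 0 at y ∈ ∅; g ≡ 0 at y ∈ {2}; common: ∅.
  x = 3: f ≡ 0 at y ∈ ∅; g ≡ 0 at y ∈ {2}; common: ∅.
  x = 4: f ≡ 0 at y ∈ ∅; g ≡ 0 at y ∈ {2}; common: ∅.
  x = 5: f ≡ 0 at y ∈ ∅; g ≡ 0 at y ∈ {2}; common: ∅.
  x = 6: f ≡ 0 at y ∈ ∅; g ≡ 0 at y ∈ {2}; common: ∅.
  x = 7: f ≡ 0 at y ∈ {0, 1, 2, 3, 4, 5, 6, 7, 8, 9, 10}; g ≡ 0 at y ∈ {2}; common: {2}.
  x = 8: f ≡ 0 at y ∈ ∅; g ≡ 0 at y ∈ {2}; common: ∅.
  x = 9: f ≡ 0 at y ∈ ∅; g ≡ 0 at y ∈ {2}; common: ∅.
  x = 10: f ≡ 0 at y ∈ ∅; g ≡ 0 at y ∈ {2}; common: ∅.
Collecting: common zeros = {(7, 2)}, so the count is 1.
Comparison with the Bézout bound: 1 ≤ 1 = deg(f)·deg(g), as expected for curves with no common component (the bound is attained).


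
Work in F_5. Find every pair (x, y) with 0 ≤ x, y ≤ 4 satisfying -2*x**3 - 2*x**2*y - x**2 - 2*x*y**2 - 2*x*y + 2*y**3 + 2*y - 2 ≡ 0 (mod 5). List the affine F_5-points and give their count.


Affine F_5-points: {(1, 0), (1, 3), (3, 0), (4, 1)}; count = 4.

For each of the 25 pairs (x, y) ∈ F_5², evaluate f(x, y) mod 5. Record the zeros.
  x = 0: [0↦3, 1↦2, 2↦3, 3↦3, 4↦4]  zeros at y ∈ ∅
  x = 1: [0↦0, 1↦3, 2↦4, 3↦0, 4↦3]  zeros at y ∈ {0, 3}
  x = 2: [0↦3, 1↦1, 2↦3, 3↦1, 4↦2]  zeros at y ∈ ∅
  x = 3: [0↦0, 1↦4, 2↦3, 3↦4, 4↦4]  zeros at y ∈ {0}
  x = 4: [0↦4, 1↦0, 2↦2, 3↦2, 4↦2]  zeros at y ∈ {1}
Collecting zeros: affine points = {(1, 0), (1, 3), (3, 0), (4, 1)}.
Total count |C(F_5)_aff| = 4.


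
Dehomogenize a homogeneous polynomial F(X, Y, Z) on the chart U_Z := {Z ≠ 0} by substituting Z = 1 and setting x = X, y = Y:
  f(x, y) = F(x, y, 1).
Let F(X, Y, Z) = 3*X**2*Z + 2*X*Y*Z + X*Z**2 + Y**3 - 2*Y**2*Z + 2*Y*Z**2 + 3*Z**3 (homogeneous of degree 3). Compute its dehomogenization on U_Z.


f(x, y) = 3*x**2 + 2*x*y + x + y**3 - 2*y**2 + 2*y + 3

On U_Z we set Z = 1. Each monomial c·X^i·Y^j·Z^k in F becomes c·x^i·y^j·1^k = c·x^i·y^j.
Substituting Z = 1: F(X, Y, 1) = 3*x**2 + 2*x*y + x + y**3 - 2*y**2 + 2*y + 3.
Note: deg(f) ≤ deg(F) = 3; strict inequality happens when F is divisible by Z (lost terms).


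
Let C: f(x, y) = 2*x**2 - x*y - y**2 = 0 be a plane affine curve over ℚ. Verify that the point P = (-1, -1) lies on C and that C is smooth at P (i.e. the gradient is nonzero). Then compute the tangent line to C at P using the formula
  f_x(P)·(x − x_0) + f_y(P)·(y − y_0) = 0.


Tangent line at P: -3*x + 3*y = 0.

Step 1: f(-1, -1) = 0, so P lies on C.
Step 2: partial derivatives
  f_x(x, y) = 4*x - y, f_y(x, y) = -x - 2*y.
  f_x(P) = -3, f_y(P) = 3 (gradient nonzero, so P is smooth).
Step 3: tangent line at P: -3·(x − -1) + 3·(y − -1) = 0.
Expanding: -3*x + 3*y = 0.


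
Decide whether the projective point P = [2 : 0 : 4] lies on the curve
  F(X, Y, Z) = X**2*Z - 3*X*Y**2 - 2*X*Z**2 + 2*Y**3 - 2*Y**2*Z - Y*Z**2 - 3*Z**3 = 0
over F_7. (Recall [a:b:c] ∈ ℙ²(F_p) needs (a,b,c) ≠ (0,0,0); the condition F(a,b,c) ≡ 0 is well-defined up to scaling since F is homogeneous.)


F(2,0,4) ≡ 5 (mod 7); P is NOT on the curve.

Evaluate F(2, 0, 4) term-by-term (mod 7).
  X**2*Z ↦ 1·4·1·4 = 16
  -3*X*Y**2 ↦ -3·2·0·1 = 0
  -2*X*Z**2 ↦ -2·2·1·16 = -64
  2*Y**3 ↦ 2·1·0·1 = 0
  -2*Y**2*Z ↦ -2·1·0·4 = 0
  -Y*Z**2 ↦ -1·1·0·16 = 0
  -3*Z**3 ↦ -3·1·1·64 = -192
Sum: F(2, 0, 4) = (16) + (0) + (-64) + (0) + (0) + (0) + (-192) = -240.
Reducing mod 7: -240 ≡ 5 (mod 7).
Since F(a, b, c) ≡ 5 ≠ 0 (mod 7), P does NOT lie on the curve.


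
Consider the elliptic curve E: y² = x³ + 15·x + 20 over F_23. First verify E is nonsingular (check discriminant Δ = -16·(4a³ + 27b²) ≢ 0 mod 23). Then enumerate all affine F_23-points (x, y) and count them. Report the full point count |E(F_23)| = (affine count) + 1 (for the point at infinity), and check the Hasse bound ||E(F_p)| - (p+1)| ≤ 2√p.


Affine points = {(1, 6), (1, 17), (2, 9), (2, 14), (3, 0), (4, 11), (4, 12), (5, 6), (5, 17), (6, 2), (6, 21), (7, 10), (7, 13), (8, 10), (8, 13), (15, 3), (15, 20), (16, 3), (16, 20), (17, 6), (17, 17), (18, 2), (18, 21), (22, 2), (22, 21)}; affine count = 25; |E(F_23)| = 26.

Discriminant check: Δ ∝ 4a³ + 27b² = 4·15³ + 27·20² = 4·3375 + 27·400 ≡ 12 (mod 23). Nonzero ⇒ E is nonsingular.
For each x ∈ F_23, compute rhs = x³ + 15·x + 20 mod 23, then count y ∈ F_23 with y² ≡ rhs.
  x = 0: rhs = 20, matching y values: none (0 points).
  x = 1: rhs = 13, matching y values: 6, 17 (2 points).
  x = 2: rhs = 12, matching y values: 9, 14 (2 points).
  x = 3: rhs = 0, matching y values: 0 (1 points).
  x = 4: rhs = 6, matching y values: 11, 12 (2 points).
  x = 5: rhs = 13, matching y values: 6, 17 (2 points).
  x = 6: rhs = 4, matching y values: 2, 21 (2 points).
  x = 7: rhs = 8, matching y values: 10, 13 (2 points).
  x = 8: rhs = 8, matching y values: 10, 13 (2 points).
  x = 9: rhs = 10, matching y values: none (0 points).
  x = 10: rhs = 20, matching y values: none (0 points).
  x = 11: rhs = 21, matching y values: none (0 points).
  x = 12: rhs = 19, matching y values: none (0 points).
  x = 13: rhs = 20, matching y values: none (0 points).
  x = 14: rhs = 7, matching y values: none (0 points).
  x = 15: rhs = 9, matching y values: 3, 20 (2 points).
  x = 16: rhs = 9, matching y values: 3, 20 (2 points).
  x = 17: rhs = 13, matching y values: 6, 17 (2 points).
  x = 18: rhs = 4, matching y values: 2, 21 (2 points).
  x = 19: rhs = 11, matching y values: none (0 points).
  x = 20: rhs = 17, matching y values: none (0 points).
  x = 21: rhs = 5, matching y values: none (0 points).
  x = 22: rhs = 4, matching y values: 2, 21 (2 points).
Total affine count: 25.
Full point count |E(F_23)| = 25 + 1 = 26.
Hasse bound: |26 − (23+1)| = |2| = 2 ≤ 2√23 ≈ 9.5917 ✓.


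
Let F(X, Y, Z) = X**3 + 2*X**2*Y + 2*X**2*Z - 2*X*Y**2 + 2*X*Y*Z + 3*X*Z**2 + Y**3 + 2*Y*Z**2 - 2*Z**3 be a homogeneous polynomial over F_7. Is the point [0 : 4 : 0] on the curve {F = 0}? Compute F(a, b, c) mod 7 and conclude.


F(0,4,0) ≡ 1 (mod 7); P is NOT on the curve.

Evaluate F(0, 4, 0) term-by-term (mod 7).
  X**3 ↦ 1·0·1·1 = 0
  2*X**2*Y ↦ 2·0·4·1 = 0
  2*X**2*Z ↦ 2·0·1·0 = 0
  -2*X*Y**2 ↦ -2·0·16·1 = 0
  2*X*Y*Z ↦ 2·0·4·0 = 0
  3*X*Z**2 ↦ 3·0·1·0 = 0
  Y**3 ↦ 1·1·64·1 = 64
  2*Y*Z**2 ↦ 2·1·4·0 = 0
  -2*Z**3 ↦ -2·1·1·0 = 0
Sum: F(0, 4, 0) = (0) + (0) + (0) + (0) + (0) + (0) + (64) + (0) + (0) = 64.
Reducing mod 7: 64 ≡ 1 (mod 7).
Since F(a, b, c) ≡ 1 ≠ 0 (mod 7), P does NOT lie on the curve.


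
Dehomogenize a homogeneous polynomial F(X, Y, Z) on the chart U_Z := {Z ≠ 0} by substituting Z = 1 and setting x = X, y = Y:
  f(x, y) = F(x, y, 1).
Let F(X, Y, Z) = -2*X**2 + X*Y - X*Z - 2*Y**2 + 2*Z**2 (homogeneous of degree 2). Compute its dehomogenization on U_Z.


f(x, y) = -2*x**2 + x*y - x - 2*y**2 + 2

On U_Z we set Z = 1. Each monomial c·X^i·Y^j·Z^k in F becomes c·x^i·y^j·1^k = c·x^i·y^j.
Substituting Z = 1: F(X, Y, 1) = -2*x**2 + x*y - x - 2*y**2 + 2.
Note: deg(f) ≤ deg(F) = 2; strict inequality happens when F is divisible by Z (lost terms).


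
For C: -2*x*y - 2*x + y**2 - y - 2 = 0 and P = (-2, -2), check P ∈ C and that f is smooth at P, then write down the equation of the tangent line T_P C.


Tangent line at P: 2*x - y + 2 = 0.

Step 1: f(-2, -2) = 0, so P lies on C.
Step 2: partial derivatives
  f_x(x, y) = -2*y - 2, f_y(x, y) = -2*x + 2*y - 1.
  f_x(P) = 2, f_y(P) = -1 (gradient nonzero, so P is smooth).
Step 3: tangent line at P: 2·(x − -2) + -1·(y − -2) = 0.
Expanding: 2*x - y + 2 = 0.


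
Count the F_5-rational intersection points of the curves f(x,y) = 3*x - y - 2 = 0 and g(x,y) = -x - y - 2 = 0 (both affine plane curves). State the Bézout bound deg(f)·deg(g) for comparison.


Common zeros: {(0, 3)}; count = 1; Bézout bound = 1.

deg(f) = 1, deg(g) = 1, so Bézout bound = 1.
Scan x ∈ F_5. For each x, list the y ∈ F_5 with f(x, y) ≡ 0 and those with g(x, y) ≡ 0 (mod 5); the common zeros in that column are the intersection.
  x = 0: f ≡ 0 at y ∈ {3}; g ≡ 0 at y ∈ {3}; common: {3}.
  x = 1: f ≡ 0 at y ∈ {1}; g ≡ 0 at y ∈ {2}; common: ∅.
  x = 2: f ≡ 0 at y ∈ {4}; g ≡ 0 at y ∈ {1}; common: ∅.
  x = 3: f ≡ 0 at y ∈ {2}; g ≡ 0 at y ∈ {0}; common: ∅.
  x = 4: f ≡ 0 at y ∈ {0}; g ≡ 0 at y ∈ {4}; common: ∅.
Collecting: common zeros = {(0, 3)}, so the count is 1.
Comparison with the Bézout bound: 1 ≤ 1 = deg(f)·deg(g), as expected for curves with no common component (the bound is attained).


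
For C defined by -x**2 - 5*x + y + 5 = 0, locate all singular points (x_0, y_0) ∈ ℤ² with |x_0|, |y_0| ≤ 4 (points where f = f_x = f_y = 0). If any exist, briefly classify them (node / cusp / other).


No singular points in the scanned grid; C is smooth there.

Compute partial derivatives:
  f_x = -2*x - 5.
  f_y = 1.
f_y = 1 is a nonzero constant, so f_y never vanishes: no point (x, y) can satisfy f = f_x = f_y = 0. In particular no (x, y) ∈ {−4, ..., 4}² is singular; the curve is smooth.


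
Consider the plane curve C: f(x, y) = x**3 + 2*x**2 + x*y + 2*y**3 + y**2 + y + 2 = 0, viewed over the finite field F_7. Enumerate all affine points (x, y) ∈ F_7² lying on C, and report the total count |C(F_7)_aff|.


Affine F_7-points: {(0, 6), (2, 5), (2, 6), (3, 6), (4, 0), (6, 4)}; count = 6.

For each of the 49 pairs (x, y) ∈ F_7², evaluate f(x, y) mod 7. Record the zeros.
  x = 0: [0↦2, 1↦6, 2↦3, 3↦5, 4↦3, 5↦2, 6↦0]  zeros at y ∈ {6}
  x = 1: [0↦5, 1↦3, 2↦1, 3↦4, 4↦3, 5↦3, 6↦2]  zeros at y ∈ ∅
  x = 2: [0↦4, 1↦3, 2↦2, 3↦6, 4↦6, 5↦0, 6↦0]  zeros at y ∈ {5, 6}
  x = 3: [0↦5, 1↦5, 2↦5, 3↦3, 4↦4, 5↦6, 6↦0]  zeros at y ∈ {6}
  x = 4: [0↦0, 1↦1, 2↦2, 3↦1, 4↦3, 5↦6, 6↦1]  zeros at y ∈ {0}
  x = 5: [0↦2, 1↦4, 2↦6, 3↦6, 4↦2, 5↦6, 6↦2]  zeros at y ∈ ∅
  x = 6: [0↦3, 1↦6, 2↦2, 3↦3, 4↦0, 5↦5, 6↦2]  zeros at y ∈ {4}
Collecting zeros: affine points = {(0, 6), (2, 5), (2, 6), (3, 6), (4, 0), (6, 4)}.
Total count |C(F_7)_aff| = 6.


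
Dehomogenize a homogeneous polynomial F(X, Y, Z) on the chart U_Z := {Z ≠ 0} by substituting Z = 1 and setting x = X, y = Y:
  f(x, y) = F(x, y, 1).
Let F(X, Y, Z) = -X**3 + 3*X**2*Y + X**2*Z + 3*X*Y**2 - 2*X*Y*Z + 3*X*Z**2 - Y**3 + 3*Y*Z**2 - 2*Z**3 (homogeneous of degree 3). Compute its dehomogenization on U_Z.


f(x, y) = -x**3 + 3*x**2*y + x**2 + 3*x*y**2 - 2*x*y + 3*x - y**3 + 3*y - 2

On U_Z we set Z = 1. Each monomial c·X^i·Y^j·Z^k in F becomes c·x^i·y^j·1^k = c·x^i·y^j.
Substituting Z = 1: F(X, Y, 1) = -x**3 + 3*x**2*y + x**2 + 3*x*y**2 - 2*x*y + 3*x - y**3 + 3*y - 2.
Note: deg(f) ≤ deg(F) = 3; strict inequality happens when F is divisible by Z (lost terms).


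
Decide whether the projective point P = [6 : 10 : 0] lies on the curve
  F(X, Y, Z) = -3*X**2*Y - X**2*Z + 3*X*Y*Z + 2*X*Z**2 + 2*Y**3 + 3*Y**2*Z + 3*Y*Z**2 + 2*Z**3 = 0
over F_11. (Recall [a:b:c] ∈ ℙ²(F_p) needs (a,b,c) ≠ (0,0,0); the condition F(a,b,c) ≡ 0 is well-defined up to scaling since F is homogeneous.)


F(6,10,0) ≡ 7 (mod 11); P is NOT on the curve.

Evaluate F(6, 10, 0) term-by-term (mod 11).
  -3*X**2*Y ↦ -3·36·10·1 = -1080
  -X**2*Z ↦ -1·36·1·0 = 0
  3*X*Y*Z ↦ 3·6·10·0 = 0
  2*X*Z**2 ↦ 2·6·1·0 = 0
  2*Y**3 ↦ 2·1·1000·1 = 2000
  3*Y**2*Z ↦ 3·1·100·0 = 0
  3*Y*Z**2 ↦ 3·1·10·0 = 0
  2*Z**3 ↦ 2·1·1·0 = 0
Sum: F(6, 10, 0) = (-1080) + (0) + (0) + (0) + (2000) + (0) + (0) + (0) = 920.
Reducing mod 11: 920 ≡ 7 (mod 11).
Since F(a, b, c) ≡ 7 ≠ 0 (mod 11), P does NOT lie on the curve.


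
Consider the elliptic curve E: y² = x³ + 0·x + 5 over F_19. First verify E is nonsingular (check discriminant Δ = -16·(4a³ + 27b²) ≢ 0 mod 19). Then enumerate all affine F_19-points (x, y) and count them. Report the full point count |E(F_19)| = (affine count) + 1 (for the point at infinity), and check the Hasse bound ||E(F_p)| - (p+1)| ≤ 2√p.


Affine points = {(0, 9), (0, 10), (1, 5), (1, 14), (5, 4), (5, 15), (7, 5), (7, 14), (8, 2), (8, 17), (10, 6), (10, 13), (11, 5), (11, 14), (12, 2), (12, 17), (13, 6), (13, 13), (15, 6), (15, 13), (16, 4), (16, 15), (17, 4), (17, 15), (18, 2), (18, 17)}; affine count = 26; |E(F_19)| = 27.

Discriminant check: Δ ∝ 4a³ + 27b² = 4·0³ + 27·5² = 4·0 + 27·25 ≡ 10 (mod 19). Nonzero ⇒ E is nonsingular.
For each x ∈ F_19, compute rhs = x³ + 0·x + 5 mod 19, then count y ∈ F_19 with y² ≡ rhs.
  x = 0: rhs = 5, matching y values: 9, 10 (2 points).
  x = 1: rhs = 6, matching y values: 5, 14 (2 points).
  x = 2: rhs = 13, matching y values: none (0 points).
  x = 3: rhs = 13, matching y values: none (0 points).
  x = 4: rhs = 12, matching y values: none (0 points).
  x = 5: rhs = 16, matching y values: 4, 15 (2 points).
  x = 6: rhs = 12, matching y values: none (0 points).
  x = 7: rhs = 6, matching y values: 5, 14 (2 points).
  x = 8: rhs = 4, matching y values: 2, 17 (2 points).
  x = 9: rhs = 12, matching y values: none (0 points).
  x = 10: rhs = 17, matching y values: 6, 13 (2 points).
  x = 11: rhs = 6, matching y values: 5, 14 (2 points).
  x = 12: rhs = 4, matching y values: 2, 17 (2 points).
  x = 13: rhs = 17, matching y values: 6, 13 (2 points).
  x = 14: rhs = 13, matching y values: none (0 points).
  x = 15: rhs = 17, matching y values: 6, 13 (2 points).
  x = 16: rhs = 16, matching y values: 4, 15 (2 points).
  x = 17: rhs = 16, matching y values: 4, 15 (2 points).
  x = 18: rhs = 4, matching y values: 2, 17 (2 points).
Total affine count: 26.
Full point count |E(F_19)| = 26 + 1 = 27.
Hasse bound: |27 − (19+1)| = |7| = 7 ≤ 2√19 ≈ 8.7178 ✓.


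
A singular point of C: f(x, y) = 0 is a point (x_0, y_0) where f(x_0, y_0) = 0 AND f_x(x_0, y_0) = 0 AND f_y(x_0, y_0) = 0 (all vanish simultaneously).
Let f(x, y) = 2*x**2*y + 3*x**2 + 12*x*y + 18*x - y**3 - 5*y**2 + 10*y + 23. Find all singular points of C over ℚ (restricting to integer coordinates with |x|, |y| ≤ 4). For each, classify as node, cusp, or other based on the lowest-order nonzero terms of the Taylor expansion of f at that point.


Singular points: {(-3, -2)}; classification: node.

Compute partial derivatives:
  f_x = 4*x*y + 6*x + 12*y + 18.
  f_y = 2*x**2 + 12*x - 3*y**2 - 10*y + 10.
Scan x_0 ∈ {−4, ..., 4}. For each x_0, f_y(x_0, y) is a polynomial in y; find its integer roots y ∈ {−4, ..., 4}, then test f_x and f at those candidates.
  x = -4: f_y(-4, y) = -3*y**2 - 10*y - 6; no integer root y with |y| ≤ 4.
  x = -3: f_y(-3, y) = -3*y**2 - 10*y - 8; vanishes at y ∈ {-2}. (-3, -2): f_x = 0, f = 0 — SINGULAR.
  x = -2: f_y(-2, y) = -3*y**2 - 10*y - 6; no integer root y with |y| ≤ 4.
  x = -1: f_y(-1, y) = -3*y**2 - 10*y; vanishes at y ∈ {0}. (-1, 0): f_x = 12 ≠ 0.
  x = 0: f_y(0, y) = -3*y**2 - 10*y + 10; no integer root y with |y| ≤ 4.
  x = 1: f_y(1, y) = -3*y**2 - 10*y + 24; no integer root y with |y| ≤ 4.
  x = 2: f_y(2, y) = -3*y**2 - 10*y + 42; no integer root y with |y| ≤ 4.
  x = 3: f_y(3, y) = -3*y**2 - 10*y + 64; no integer root y with |y| ≤ 4.
  x = 4: f_y(4, y) = -3*y**2 - 10*y + 90; no integer root y with |y| ≤ 4.
Only singular point on the grid: (-3, -2).
Classify: substitute x = -3 + u, y = -2 + v and expand: f = 2*u**2*v - u**2 - v**3 + v**2.
No constant or linear terms (consistent with a singular point). Quadratic part: -u**2 + v**2. Cubic part: 2*u**2*v - v**3.
The quadratic part v**2 - u**2 = (v − u)(v + u) splits into two distinct linear factors, so there are two distinct tangent lines y − -2 = ±(x − -3) — this is a node (ordinary double point).
Classification: node.


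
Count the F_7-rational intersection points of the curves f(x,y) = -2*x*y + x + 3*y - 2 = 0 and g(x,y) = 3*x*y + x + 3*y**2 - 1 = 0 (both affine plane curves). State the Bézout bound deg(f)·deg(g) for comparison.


Common zeros: ∅; count = 0; Bézout bound = 4.

deg(f) = 2, deg(g) = 2, so Bézout bound = 4.
Scan x ∈ F_7. For each x, list the y ∈ F_7 with f(x, y) ≡ 0 and those with g(x, y) ≡ 0 (mod 7); the common zeros in that column are the intersection.
  x = 0: f ≡ 0 at y ∈ {3}; g ≡ 0 at y ∈ ∅; common: ∅.
  x = 1: f ≡ 0 at y ∈ {1}; g ≡ 0 at y ∈ {0, 6}; common: ∅.
  x = 2: f ≡ 0 at y ∈ {0}; g ≡ 0 at y ∈ ∅; common: ∅.
  x = 3: f ≡ 0 at y ∈ {5}; g ≡ 0 at y ∈ {1, 3}; common: ∅.
  x = 4: f ≡ 0 at y ∈ {6}; g ≡ 0 at y ∈ ∅; common: ∅.
  x = 5: f ≡ 0 at y ∈ ∅; g ≡ 0 at y ∈ {4, 5}; common: ∅.
  x = 6: f ≡ 0 at y ∈ {2}; g ≡ 0 at y ∈ ∅; common: ∅.
Collecting: common zeros = ∅, so the count is 0.
Comparison with the Bézout bound: 0 ≤ 4 = deg(f)·deg(g), as expected for curves with no common component (the affine F_7-count falls short of the bound because intersections may lie at infinity, over extension fields, or carry multiplicity).


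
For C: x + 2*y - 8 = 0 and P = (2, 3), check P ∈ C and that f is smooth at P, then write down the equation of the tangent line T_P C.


Tangent line at P: x + 2*y - 8 = 0.

Step 1: f(2, 3) = 0, so P lies on C.
Step 2: partial derivatives
  f_x(x, y) = 1, f_y(x, y) = 2.
  f_x(P) = 1, f_y(P) = 2 (gradient nonzero, so P is smooth).
Step 3: tangent line at P: 1·(x − 2) + 2·(y − 3) = 0.
Expanding: x + 2*y - 8 = 0.


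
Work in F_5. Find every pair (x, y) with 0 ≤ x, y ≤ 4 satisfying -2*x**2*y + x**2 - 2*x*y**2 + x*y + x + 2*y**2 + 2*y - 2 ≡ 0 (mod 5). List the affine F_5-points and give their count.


Affine F_5-points: {(0, 2), (1, 0), (3, 0), (3, 3)}; count = 4.

For each of the 25 pairs (x, y) ∈ F_5², evaluate f(x, y) mod 5. Record the zeros.
  x = 0: [0↦3, 1↦2, 2↦0, 3↦2, 4↦3]  zeros at y ∈ {2}
  x = 1: [0↦0, 1↦1, 2↦2, 3↦3, 4↦4]  zeros at y ∈ {0}
  x = 2: [0↦4, 1↦3, 2↦3, 3↦4, 4↦1]  zeros at y ∈ ∅
  x = 3: [0↦0, 1↦3, 2↦3, 3↦0, 4↦4]  zeros at y ∈ {0, 3}
  x = 4: [0↦3, 1↦1, 2↦2, 3↦1, 4↦3]  zeros at y ∈ ∅
Collecting zeros: affine points = {(0, 2), (1, 0), (3, 0), (3, 3)}.
Total count |C(F_5)_aff| = 4.


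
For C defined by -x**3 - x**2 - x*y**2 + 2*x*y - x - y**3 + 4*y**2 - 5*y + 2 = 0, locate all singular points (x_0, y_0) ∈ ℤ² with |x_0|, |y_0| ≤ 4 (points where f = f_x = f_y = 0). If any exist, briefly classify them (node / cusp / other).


Singular points: {(0, 1)}; classification: node.

Compute partial derivatives:
  f_x = -3*x**2 - 2*x - y**2 + 2*y - 1.
  f_y = -2*x*y + 2*x - 3*y**2 + 8*y - 5.
Scan x_0 ∈ {−4, ..., 4}. For each x_0, f_y(x_0, y) is a polynomial in y; find its integer roots y ∈ {−4, ..., 4}, then test f_x and f at those candidates.
  x = -4: f_y(-4, y) = -3*y**2 + 16*y - 13; vanishes at y ∈ {1}. (-4, 1): f_x = -40 ≠ 0.
  x = -3: f_y(-3, y) = -3*y**2 + 14*y - 11; vanishes at y ∈ {1}. (-3, 1): f_x = -21 ≠ 0.
  x = -2: f_y(-2, y) = -3*y**2 + 12*y - 9; vanishes at y ∈ {1, 3}. (-2, 1): f_x = -8 ≠ 0; (-2, 3): f_x = -12 ≠ 0.
  x = -1: f_y(-1, y) = -3*y**2 + 10*y - 7; vanishes at y ∈ {1}. (-1, 1): f_x = -1 ≠ 0.
  x = 0: f_y(0, y) = -3*y**2 + 8*y - 5; vanishes at y ∈ {1}. (0, 1): f_x = 0, f = 0 — SINGULAR.
  x = 1: f_y(1, y) = -3*y**2 + 6*y - 3; vanishes at y ∈ {1}. (1, 1): f_x = -5 ≠ 0.
  x = 2: f_y(2, y) = -3*y**2 + 4*y - 1; vanishes at y ∈ {1}. (2, 1): f_x = -16 ≠ 0.
  x = 3: f_y(3, y) = -3*y**2 + 2*y + 1; vanishes at y ∈ {1}. (3, 1): f_x = -33 ≠ 0.
  x = 4: f_y(4, y) = 3 - 3*y**2; vanishes at y ∈ {-1, 1}. (4, -1): f_x = -60 ≠ 0; (4, 1): f_x = -56 ≠ 0.
Only singular point on the grid: (0, 1).
Classify: substitute x = 0 + u, y = 1 + v and expand: f = -u**3 - u**2 - u*v**2 - v**3 + v**2.
No constant or linear terms (consistent with a singular point). Quadratic part: -u**2 + v**2. Cubic part: -u**3 - u*v**2 - v**3.
The quadratic part v**2 - u**2 = (v − u)(v + u) splits into two distinct linear factors, so there are two distinct tangent lines y − 1 = ±(x − 0) — this is a node (ordinary double point).
Classification: node.
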